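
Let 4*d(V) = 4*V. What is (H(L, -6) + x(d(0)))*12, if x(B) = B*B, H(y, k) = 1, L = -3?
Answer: 12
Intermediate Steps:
d(V) = V (d(V) = (4*V)/4 = V)
x(B) = B²
(H(L, -6) + x(d(0)))*12 = (1 + 0²)*12 = (1 + 0)*12 = 1*12 = 12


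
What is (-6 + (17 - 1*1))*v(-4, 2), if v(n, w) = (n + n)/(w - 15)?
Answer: 80/13 ≈ 6.1538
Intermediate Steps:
v(n, w) = 2*n/(-15 + w) (v(n, w) = (2*n)/(-15 + w) = 2*n/(-15 + w))
(-6 + (17 - 1*1))*v(-4, 2) = (-6 + (17 - 1*1))*(2*(-4)/(-15 + 2)) = (-6 + (17 - 1))*(2*(-4)/(-13)) = (-6 + 16)*(2*(-4)*(-1/13)) = 10*(8/13) = 80/13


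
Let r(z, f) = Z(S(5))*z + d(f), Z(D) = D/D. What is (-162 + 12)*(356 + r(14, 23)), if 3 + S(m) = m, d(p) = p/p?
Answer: -55650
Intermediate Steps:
d(p) = 1
S(m) = -3 + m
Z(D) = 1
r(z, f) = 1 + z (r(z, f) = 1*z + 1 = z + 1 = 1 + z)
(-162 + 12)*(356 + r(14, 23)) = (-162 + 12)*(356 + (1 + 14)) = -150*(356 + 15) = -150*371 = -55650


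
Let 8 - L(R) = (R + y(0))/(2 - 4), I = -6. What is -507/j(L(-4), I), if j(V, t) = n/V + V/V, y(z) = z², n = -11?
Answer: 3042/5 ≈ 608.40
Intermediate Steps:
L(R) = 8 + R/2 (L(R) = 8 - (R + 0²)/(2 - 4) = 8 - (R + 0)/(-2) = 8 - R*(-1)/2 = 8 - (-1)*R/2 = 8 + R/2)
j(V, t) = 1 - 11/V (j(V, t) = -11/V + V/V = -11/V + 1 = 1 - 11/V)
-507/j(L(-4), I) = -507*(8 + (½)*(-4))/(-11 + (8 + (½)*(-4))) = -507*(8 - 2)/(-11 + (8 - 2)) = -507*6/(-11 + 6) = -507/((⅙)*(-5)) = -507/(-⅚) = -507*(-6/5) = 3042/5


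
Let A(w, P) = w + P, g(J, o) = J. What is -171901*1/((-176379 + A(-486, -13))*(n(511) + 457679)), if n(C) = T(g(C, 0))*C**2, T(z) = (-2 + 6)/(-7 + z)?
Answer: 1547109/731879155475 ≈ 2.1139e-6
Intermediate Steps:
T(z) = 4/(-7 + z)
A(w, P) = P + w
n(C) = 4*C**2/(-7 + C) (n(C) = (4/(-7 + C))*C**2 = 4*C**2/(-7 + C))
-171901*1/((-176379 + A(-486, -13))*(n(511) + 457679)) = -171901*1/((-176379 + (-13 - 486))*(4*511**2/(-7 + 511) + 457679)) = -171901*1/((-176379 - 499)*(4*261121/504 + 457679)) = -171901*(-1/(176878*(4*261121*(1/504) + 457679))) = -171901*(-1/(176878*(37303/18 + 457679))) = -171901/((-176878*8275525/18)) = -171901/(-731879155475/9) = -171901*(-9/731879155475) = 1547109/731879155475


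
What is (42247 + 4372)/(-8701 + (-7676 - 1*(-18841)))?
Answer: 46619/2464 ≈ 18.920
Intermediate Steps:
(42247 + 4372)/(-8701 + (-7676 - 1*(-18841))) = 46619/(-8701 + (-7676 + 18841)) = 46619/(-8701 + 11165) = 46619/2464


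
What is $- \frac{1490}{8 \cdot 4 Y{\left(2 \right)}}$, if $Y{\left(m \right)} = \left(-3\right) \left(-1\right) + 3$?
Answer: $- \frac{745}{96} \approx -7.7604$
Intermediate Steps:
$Y{\left(m \right)} = 6$ ($Y{\left(m \right)} = 3 + 3 = 6$)
$- \frac{1490}{8 \cdot 4 Y{\left(2 \right)}} = - \frac{1490}{8 \cdot 4 \cdot 6} = - \frac{1490}{32 \cdot 6} = - \frac{1490}{192} = \left(-1490\right) \frac{1}{192} = - \frac{745}{96}$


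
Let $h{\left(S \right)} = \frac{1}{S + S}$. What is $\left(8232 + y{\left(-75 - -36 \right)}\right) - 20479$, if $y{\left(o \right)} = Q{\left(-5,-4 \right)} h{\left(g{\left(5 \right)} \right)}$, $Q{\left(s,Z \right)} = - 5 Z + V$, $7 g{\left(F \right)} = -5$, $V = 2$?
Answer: $- \frac{61312}{5} \approx -12262.0$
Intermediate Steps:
$g{\left(F \right)} = - \frac{5}{7}$ ($g{\left(F \right)} = \frac{1}{7} \left(-5\right) = - \frac{5}{7}$)
$h{\left(S \right)} = \frac{1}{2 S}$
$Q{\left(s,Z \right)} = 2 - 5 Z$ ($Q{\left(s,Z \right)} = - 5 Z + 2 = 2 - 5 Z$)
$y{\left(o \right)} = - \frac{77}{5}$ ($y{\left(o \right)} = \left(2 - -20\right) \frac{1}{2 \left(- \frac{5}{7}\right)} = \left(2 + 20\right) \frac{1}{2} \left(- \frac{7}{5}\right) = 22 \left(- \frac{7}{10}\right) = - \frac{77}{5}$)
$\left(8232 + y{\left(-75 - -36 \right)}\right) - 20479 = \left(8232 - \frac{77}{5}\right) - 20479 = \frac{41083}{5} - 20479 = - \frac{61312}{5}$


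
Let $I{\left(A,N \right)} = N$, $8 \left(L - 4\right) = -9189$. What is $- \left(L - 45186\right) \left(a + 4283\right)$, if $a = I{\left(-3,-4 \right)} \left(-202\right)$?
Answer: $\frac{1886953695}{8} \approx 2.3587 \cdot 10^{8}$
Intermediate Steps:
$L = - \frac{9157}{8}$ ($L = 4 + \frac{1}{8} \left(-9189\right) = 4 - \frac{9189}{8} = - \frac{9157}{8} \approx -1144.6$)
$a = 808$ ($a = \left(-4\right) \left(-202\right) = 808$)
$- \left(L - 45186\right) \left(a + 4283\right) = - \left(- \frac{9157}{8} - 45186\right) \left(808 + 4283\right) = - \frac{\left(-370645\right) 5091}{8} = \left(-1\right) \left(- \frac{1886953695}{8}\right) = \frac{1886953695}{8}$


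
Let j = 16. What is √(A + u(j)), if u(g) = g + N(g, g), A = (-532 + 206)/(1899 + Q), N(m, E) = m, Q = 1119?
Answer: 25*√116193/1509 ≈ 5.6473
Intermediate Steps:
A = -163/1509 (A = (-532 + 206)/(1899 + 1119) = -326/3018 = -326*1/3018 = -163/1509 ≈ -0.10802)
u(g) = 2*g (u(g) = g + g = 2*g)
√(A + u(j)) = √(-163/1509 + 2*16) = √(-163/1509 + 32) = √(48125/1509) = 25*√116193/1509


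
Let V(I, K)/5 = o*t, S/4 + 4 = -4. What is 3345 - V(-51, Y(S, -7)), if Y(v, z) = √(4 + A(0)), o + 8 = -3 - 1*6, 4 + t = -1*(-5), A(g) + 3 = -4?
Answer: 3430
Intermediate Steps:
S = -32 (S = -16 + 4*(-4) = -16 - 16 = -32)
A(g) = -7 (A(g) = -3 - 4 = -7)
t = 1 (t = -4 - 1*(-5) = -4 + 5 = 1)
o = -17 (o = -8 + (-3 - 1*6) = -8 + (-3 - 6) = -8 - 9 = -17)
Y(v, z) = I*√3 (Y(v, z) = √(4 - 7) = √(-3) = I*√3)
V(I, K) = -85 (V(I, K) = 5*(-17*1) = 5*(-17) = -85)
3345 - V(-51, Y(S, -7)) = 3345 - 1*(-85) = 3345 + 85 = 3430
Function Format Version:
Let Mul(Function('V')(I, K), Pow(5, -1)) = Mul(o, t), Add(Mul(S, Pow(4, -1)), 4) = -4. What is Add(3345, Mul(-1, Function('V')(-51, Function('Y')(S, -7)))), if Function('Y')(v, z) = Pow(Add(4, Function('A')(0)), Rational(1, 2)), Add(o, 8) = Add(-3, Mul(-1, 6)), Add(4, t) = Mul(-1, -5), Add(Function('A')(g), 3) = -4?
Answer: 3430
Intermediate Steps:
S = -32 (S = Add(-16, Mul(4, -4)) = Add(-16, -16) = -32)
Function('A')(g) = -7 (Function('A')(g) = Add(-3, -4) = -7)
t = 1 (t = Add(-4, Mul(-1, -5)) = Add(-4, 5) = 1)
o = -17 (o = Add(-8, Add(-3, Mul(-1, 6))) = Add(-8, Add(-3, -6)) = Add(-8, -9) = -17)
Function('Y')(v, z) = Mul(I, Pow(3, Rational(1, 2))) (Function('Y')(v, z) = Pow(Add(4, -7), Rational(1, 2)) = Pow(-3, Rational(1, 2)) = Mul(I, Pow(3, Rational(1, 2))))
Function('V')(I, K) = -85 (Function('V')(I, K) = Mul(5, Mul(-17, 1)) = Mul(5, -17) = -85)
Add(3345, Mul(-1, Function('V')(-51, Function('Y')(S, -7)))) = Add(3345, Mul(-1, -85)) = Add(3345, 85) = 3430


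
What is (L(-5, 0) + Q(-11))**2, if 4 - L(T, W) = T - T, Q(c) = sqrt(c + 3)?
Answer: 8 + 16*I*sqrt(2) ≈ 8.0 + 22.627*I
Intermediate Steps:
Q(c) = sqrt(3 + c)
L(T, W) = 4 (L(T, W) = 4 - (T - T) = 4 - 1*0 = 4 + 0 = 4)
(L(-5, 0) + Q(-11))**2 = (4 + sqrt(3 - 11))**2 = (4 + sqrt(-8))**2 = (4 + 2*I*sqrt(2))**2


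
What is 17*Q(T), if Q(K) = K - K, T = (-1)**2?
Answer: 0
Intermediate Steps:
T = 1
Q(K) = 0
17*Q(T) = 17*0 = 0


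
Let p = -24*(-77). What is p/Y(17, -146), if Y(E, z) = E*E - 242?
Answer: 1848/47 ≈ 39.319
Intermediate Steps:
Y(E, z) = -242 + E**2 (Y(E, z) = E**2 - 242 = -242 + E**2)
p = 1848
p/Y(17, -146) = 1848/(-242 + 17**2) = 1848/(-242 + 289) = 1848/47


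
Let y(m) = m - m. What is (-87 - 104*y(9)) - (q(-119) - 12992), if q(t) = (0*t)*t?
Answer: 12905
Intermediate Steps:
y(m) = 0
q(t) = 0 (q(t) = 0*t = 0)
(-87 - 104*y(9)) - (q(-119) - 12992) = (-87 - 104*0) - (0 - 12992) = (-87 + 0) - 1*(-12992) = -87 + 12992 = 12905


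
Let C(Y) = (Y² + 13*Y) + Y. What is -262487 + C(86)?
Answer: -253887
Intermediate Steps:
C(Y) = Y² + 14*Y
-262487 + C(86) = -262487 + 86*(14 + 86) = -262487 + 86*100 = -262487 + 8600 = -253887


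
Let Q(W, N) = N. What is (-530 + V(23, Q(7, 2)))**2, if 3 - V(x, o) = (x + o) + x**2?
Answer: 1168561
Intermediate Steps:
V(x, o) = 3 - o - x - x**2 (V(x, o) = 3 - ((x + o) + x**2) = 3 - ((o + x) + x**2) = 3 - (o + x + x**2) = 3 + (-o - x - x**2) = 3 - o - x - x**2)
(-530 + V(23, Q(7, 2)))**2 = (-530 + (3 - 1*2 - 1*23 - 1*23**2))**2 = (-530 + (3 - 2 - 23 - 1*529))**2 = (-530 + (3 - 2 - 23 - 529))**2 = (-530 - 551)**2 = (-1081)**2 = 1168561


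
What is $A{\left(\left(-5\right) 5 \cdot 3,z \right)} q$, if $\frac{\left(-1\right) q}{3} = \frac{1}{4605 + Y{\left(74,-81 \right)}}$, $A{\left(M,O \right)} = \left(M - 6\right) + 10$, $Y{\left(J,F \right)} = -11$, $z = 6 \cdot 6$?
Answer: $\frac{213}{4594} \approx 0.046365$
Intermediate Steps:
$z = 36$
$A{\left(M,O \right)} = 4 + M$ ($A{\left(M,O \right)} = \left(-6 + M\right) + 10 = 4 + M$)
$q = - \frac{3}{4594}$ ($q = - \frac{3}{4605 - 11} = - \frac{3}{4594} \approx -0.00065303$)
$A{\left(\left(-5\right) 5 \cdot 3,z \right)} q = \left(4 + \left(-5\right) 5 \cdot 3\right) \left(- \frac{3}{4594}\right) = \left(4 - 75\right) \left(- \frac{3}{4594}\right) = \left(-71\right) \left(- \frac{3}{4594}\right) = \frac{213}{4594}$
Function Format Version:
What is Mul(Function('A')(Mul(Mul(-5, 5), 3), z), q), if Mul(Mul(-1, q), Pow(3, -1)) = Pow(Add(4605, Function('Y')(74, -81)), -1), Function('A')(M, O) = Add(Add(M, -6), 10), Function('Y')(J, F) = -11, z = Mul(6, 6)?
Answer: Rational(213, 4594) ≈ 0.046365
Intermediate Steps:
z = 36
Function('A')(M, O) = Add(4, M) (Function('A')(M, O) = Add(Add(-6, M), 10) = Add(4, M))
q = Rational(-3, 4594) (q = Mul(-3, Pow(Add(4605, -11), -1)) = Mul(-3, Pow(4594, -1)) = Mul(-3, Rational(1, 4594)) = Rational(-3, 4594) ≈ -0.00065303)
Mul(Function('A')(Mul(Mul(-5, 5), 3), z), q) = Mul(Add(4, Mul(Mul(-5, 5), 3)), Rational(-3, 4594)) = Mul(Add(4, Mul(-25, 3)), Rational(-3, 4594)) = Mul(Add(4, -75), Rational(-3, 4594)) = Mul(-71, Rational(-3, 4594)) = Rational(213, 4594)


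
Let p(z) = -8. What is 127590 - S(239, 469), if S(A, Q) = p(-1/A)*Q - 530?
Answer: 131872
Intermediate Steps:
S(A, Q) = -530 - 8*Q (S(A, Q) = -8*Q - 530 = -530 - 8*Q)
127590 - S(239, 469) = 127590 - (-530 - 8*469) = 127590 - (-530 - 3752) = 127590 - 1*(-4282) = 127590 + 4282 = 131872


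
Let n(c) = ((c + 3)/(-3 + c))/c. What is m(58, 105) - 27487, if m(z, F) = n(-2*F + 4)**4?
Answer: -94445521363337303814591/3436006889196311056 ≈ -27487.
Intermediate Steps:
n(c) = (3 + c)/(c*(-3 + c)) (n(c) = ((3 + c)/(-3 + c))/c = (3 + c)/(c*(-3 + c)))
m(z, F) = (7 - 2*F)**4/((1 - 2*F)**4*(4 - 2*F)**4) (m(z, F) = ((3 + (-2*F + 4))/((-2*F + 4)*(-3 + (-2*F + 4))))**4 = ((3 + (4 - 2*F))/((4 - 2*F)*(-3 + (4 - 2*F))))**4 = ((7 - 2*F)/((4 - 2*F)*(1 - 2*F)))**4 = ((7 - 2*F)/((1 - 2*F)*(4 - 2*F)))**4 = (7 - 2*F)**4/((1 - 2*F)**4*(4 - 2*F)**4))
m(58, 105) - 27487 = (-7 + 2*105)**4/(16*(-1 + 2*105)**4*(-2 + 105)**4) - 27487 = (1/16)*(-7 + 210)**4/((-1 + 210)**4*103**4) - 27487 = (1/16)*203**4*(1/112550881)/209**4 - 27487 = (1/16)*(1/1908029761)*1698181681*(1/112550881) - 27487 = 1698181681/3436006889196311056 - 27487 = -94445521363337303814591/3436006889196311056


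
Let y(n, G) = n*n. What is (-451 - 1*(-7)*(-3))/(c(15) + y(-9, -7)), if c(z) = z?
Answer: -59/12 ≈ -4.9167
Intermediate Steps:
y(n, G) = n²
(-451 - 1*(-7)*(-3))/(c(15) + y(-9, -7)) = (-451 - 1*(-7)*(-3))/(15 + (-9)²) = (-451 + 7*(-3))/(15 + 81) = (-451 - 21)/96 = -472*1/96 = -59/12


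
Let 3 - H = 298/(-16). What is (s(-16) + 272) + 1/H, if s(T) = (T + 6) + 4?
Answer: 46026/173 ≈ 266.05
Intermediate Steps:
H = 173/8 (H = 3 - 298/(-16) = 3 - 298*(-1)/16 = 3 - 1*(-149/8) = 3 + 149/8 = 173/8 ≈ 21.625)
s(T) = 10 + T (s(T) = (6 + T) + 4 = 10 + T)
(s(-16) + 272) + 1/H = ((10 - 16) + 272) + 1/(173/8) = (-6 + 272) + 8/173 = 266 + 8/173 = 46026/173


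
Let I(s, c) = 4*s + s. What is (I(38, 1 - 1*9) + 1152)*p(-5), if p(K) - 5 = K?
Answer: 0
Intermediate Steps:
p(K) = 5 + K
I(s, c) = 5*s
(I(38, 1 - 1*9) + 1152)*p(-5) = (5*38 + 1152)*(5 - 5) = (190 + 1152)*0 = 1342*0 = 0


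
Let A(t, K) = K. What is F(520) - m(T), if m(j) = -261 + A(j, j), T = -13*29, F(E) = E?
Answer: 1158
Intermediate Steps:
T = -377
m(j) = -261 + j
F(520) - m(T) = 520 - (-261 - 377) = 520 - 1*(-638) = 520 + 638 = 1158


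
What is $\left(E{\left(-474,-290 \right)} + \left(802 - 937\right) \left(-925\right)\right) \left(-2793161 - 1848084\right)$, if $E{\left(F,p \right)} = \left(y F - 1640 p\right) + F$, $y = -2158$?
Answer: $-7532244021785$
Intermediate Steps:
$E{\left(F,p \right)} = - 2157 F - 1640 p$ ($E{\left(F,p \right)} = \left(- 2158 F - 1640 p\right) + F = - 2157 F - 1640 p$)
$\left(E{\left(-474,-290 \right)} + \left(802 - 937\right) \left(-925\right)\right) \left(-2793161 - 1848084\right) = \left(\left(\left(-2157\right) \left(-474\right) - -475600\right) + \left(802 - 937\right) \left(-925\right)\right) \left(-2793161 - 1848084\right) = \left(\left(1022418 + 475600\right) - -124875\right) \left(-4641245\right) = \left(1498018 + 124875\right) \left(-4641245\right) = 1622893 \left(-4641245\right) = -7532244021785$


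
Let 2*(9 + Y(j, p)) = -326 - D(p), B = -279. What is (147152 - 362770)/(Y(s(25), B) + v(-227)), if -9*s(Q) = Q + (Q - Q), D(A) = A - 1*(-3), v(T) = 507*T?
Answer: 215618/115123 ≈ 1.8729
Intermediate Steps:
D(A) = 3 + A (D(A) = A + 3 = 3 + A)
s(Q) = -Q/9 (s(Q) = -(Q + (Q - Q))/9 = -(Q + 0)/9 = -Q/9)
Y(j, p) = -347/2 - p/2 (Y(j, p) = -9 + (-326 - (3 + p))/2 = -9 + (-326 + (-3 - p))/2 = -9 + (-329 - p)/2 = -9 + (-329/2 - p/2) = -347/2 - p/2)
(147152 - 362770)/(Y(s(25), B) + v(-227)) = (147152 - 362770)/((-347/2 - ½*(-279)) + 507*(-227)) = -215618/((-347/2 + 279/2) - 115089) = -215618/(-34 - 115089) = -215618/(-115123) = -215618*(-1/115123) = 215618/115123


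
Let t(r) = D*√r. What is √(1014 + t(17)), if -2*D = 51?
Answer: √(4056 - 102*√17)/2 ≈ 30.147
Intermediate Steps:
D = -51/2 (D = -½*51 = -51/2 ≈ -25.500)
t(r) = -51*√r/2
√(1014 + t(17)) = √(1014 - 51*√17/2)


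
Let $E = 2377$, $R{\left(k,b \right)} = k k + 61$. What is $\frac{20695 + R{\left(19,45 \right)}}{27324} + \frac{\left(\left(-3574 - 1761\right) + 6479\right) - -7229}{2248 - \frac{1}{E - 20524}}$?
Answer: $\frac{151915063961}{33777810396} \approx 4.4975$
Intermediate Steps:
$R{\left(k,b \right)} = 61 + k^{2}$ ($R{\left(k,b \right)} = k^{2} + 61 = 61 + k^{2}$)
$\frac{20695 + R{\left(19,45 \right)}}{27324} + \frac{\left(\left(-3574 - 1761\right) + 6479\right) - -7229}{2248 - \frac{1}{E - 20524}} = \frac{20695 + \left(61 + 19^{2}\right)}{27324} + \frac{\left(\left(-3574 - 1761\right) + 6479\right) - -7229}{2248 - \frac{1}{2377 - 20524}} = \left(20695 + \left(61 + 361\right)\right) \frac{1}{27324} + \frac{\left(-5335 + 6479\right) + 7229}{2248 - \frac{1}{-18147}} = \left(20695 + 422\right) \frac{1}{27324} + \frac{1144 + 7229}{2248 - - \frac{1}{18147}} = 21117 \cdot \frac{1}{27324} + \frac{8373}{2248 + \frac{1}{18147}} = \frac{7039}{9108} + \frac{8373}{\frac{40794457}{18147}} = \frac{7039}{9108} + 8373 \cdot \frac{18147}{40794457} = \frac{7039}{9108} + \frac{151944831}{40794457} = \frac{151915063961}{33777810396}$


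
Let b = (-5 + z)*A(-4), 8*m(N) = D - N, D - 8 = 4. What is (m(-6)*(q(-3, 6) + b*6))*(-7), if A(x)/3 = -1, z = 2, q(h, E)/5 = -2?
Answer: -693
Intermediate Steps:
D = 12 (D = 8 + 4 = 12)
q(h, E) = -10 (q(h, E) = 5*(-2) = -10)
A(x) = -3 (A(x) = 3*(-1) = -3)
m(N) = 3/2 - N/8 (m(N) = (12 - N)/8 = 3/2 - N/8)
b = 9 (b = (-5 + 2)*(-3) = -3*(-3) = 9)
(m(-6)*(q(-3, 6) + b*6))*(-7) = ((3/2 - ⅛*(-6))*(-10 + 9*6))*(-7) = ((3/2 + ¾)*(-10 + 54))*(-7) = ((9/4)*44)*(-7) = 99*(-7) = -693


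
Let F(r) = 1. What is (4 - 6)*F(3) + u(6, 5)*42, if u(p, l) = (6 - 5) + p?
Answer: 292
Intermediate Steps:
u(p, l) = 1 + p
(4 - 6)*F(3) + u(6, 5)*42 = (4 - 6)*1 + (1 + 6)*42 = -2*1 + 7*42 = -2 + 294 = 292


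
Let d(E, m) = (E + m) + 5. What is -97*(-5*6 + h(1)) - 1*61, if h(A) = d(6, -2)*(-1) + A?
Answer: 3625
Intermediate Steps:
d(E, m) = 5 + E + m
h(A) = -9 + A (h(A) = (5 + 6 - 2)*(-1) + A = 9*(-1) + A = -9 + A)
-97*(-5*6 + h(1)) - 1*61 = -97*(-5*6 + (-9 + 1)) - 1*61 = -97*(-30 - 8) - 61 = -97*(-38) - 61 = 3686 - 61 = 3625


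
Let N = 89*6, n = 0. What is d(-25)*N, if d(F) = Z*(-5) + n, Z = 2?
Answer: -5340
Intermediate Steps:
d(F) = -10 (d(F) = 2*(-5) + 0 = -10 + 0 = -10)
N = 534
d(-25)*N = -10*534 = -5340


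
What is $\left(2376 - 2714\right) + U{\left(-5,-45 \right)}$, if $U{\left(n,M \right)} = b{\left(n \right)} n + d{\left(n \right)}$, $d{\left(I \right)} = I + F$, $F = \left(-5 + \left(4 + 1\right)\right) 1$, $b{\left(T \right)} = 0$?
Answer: $-343$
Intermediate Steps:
$F = 0$ ($F = \left(-5 + 5\right) 1 = 0 \cdot 1 = 0$)
$d{\left(I \right)} = I$ ($d{\left(I \right)} = I + 0 = I$)
$U{\left(n,M \right)} = n$ ($U{\left(n,M \right)} = 0 n + n = 0 + n = n$)
$\left(2376 - 2714\right) + U{\left(-5,-45 \right)} = \left(2376 - 2714\right) - 5 = -338 - 5 = -343$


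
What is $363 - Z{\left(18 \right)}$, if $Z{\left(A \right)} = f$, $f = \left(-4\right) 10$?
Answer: $403$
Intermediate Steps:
$f = -40$
$Z{\left(A \right)} = -40$
$363 - Z{\left(18 \right)} = 363 - -40 = 363 + 40 = 403$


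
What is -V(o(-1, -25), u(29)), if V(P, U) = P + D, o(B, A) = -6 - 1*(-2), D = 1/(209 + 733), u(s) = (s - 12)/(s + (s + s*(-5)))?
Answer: 3767/942 ≈ 3.9989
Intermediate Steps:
u(s) = -(-12 + s)/(3*s) (u(s) = (-12 + s)/(s + (s - 5*s)) = (-12 + s)/(s - 4*s) = (-12 + s)/((-3*s)) = (-12 + s)*(-1/(3*s)) = -(-12 + s)/(3*s))
D = 1/942 ≈ 0.0010616
o(B, A) = -4 (o(B, A) = -6 + 2 = -4)
V(P, U) = 1/942 + P (V(P, U) = P + 1/942 = 1/942 + P)
-V(o(-1, -25), u(29)) = -(1/942 - 4) = -1*(-3767/942) = 3767/942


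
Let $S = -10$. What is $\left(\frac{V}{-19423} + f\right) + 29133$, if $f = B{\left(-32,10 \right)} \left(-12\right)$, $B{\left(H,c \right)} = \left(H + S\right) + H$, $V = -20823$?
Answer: $\frac{583118706}{19423} \approx 30022.0$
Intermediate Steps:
$B{\left(H,c \right)} = -10 + 2 H$ ($B{\left(H,c \right)} = \left(H - 10\right) + H = \left(-10 + H\right) + H = -10 + 2 H$)
$f = 888$ ($f = \left(-10 + 2 \left(-32\right)\right) \left(-12\right) = \left(-10 - 64\right) \left(-12\right) = \left(-74\right) \left(-12\right) = 888$)
$\left(\frac{V}{-19423} + f\right) + 29133 = \left(- \frac{20823}{-19423} + 888\right) + 29133 = \left(\left(-20823\right) \left(- \frac{1}{19423}\right) + 888\right) + 29133 = \left(\frac{20823}{19423} + 888\right) + 29133 = \frac{17268447}{19423} + 29133 = \frac{583118706}{19423}$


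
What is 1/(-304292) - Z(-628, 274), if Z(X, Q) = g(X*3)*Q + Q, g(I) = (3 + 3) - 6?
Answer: -83376009/304292 ≈ -274.00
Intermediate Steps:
g(I) = 0 (g(I) = 6 - 6 = 0)
Z(X, Q) = Q (Z(X, Q) = 0*Q + Q = 0 + Q = Q)
1/(-304292) - Z(-628, 274) = 1/(-304292) - 1*274 = -1/304292 - 274 = -83376009/304292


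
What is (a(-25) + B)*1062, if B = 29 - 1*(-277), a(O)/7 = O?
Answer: 139122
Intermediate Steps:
a(O) = 7*O
B = 306 (B = 29 + 277 = 306)
(a(-25) + B)*1062 = (7*(-25) + 306)*1062 = (-175 + 306)*1062 = 131*1062 = 139122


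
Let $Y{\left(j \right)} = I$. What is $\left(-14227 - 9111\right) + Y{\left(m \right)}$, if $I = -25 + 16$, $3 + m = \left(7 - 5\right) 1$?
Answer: $-23347$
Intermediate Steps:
$m = -1$ ($m = -3 + \left(7 - 5\right) 1 = -3 + 2 \cdot 1 = -3 + 2 = -1$)
$I = -9$
$Y{\left(j \right)} = -9$
$\left(-14227 - 9111\right) + Y{\left(m \right)} = \left(-14227 - 9111\right) - 9 = -23338 - 9 = -23347$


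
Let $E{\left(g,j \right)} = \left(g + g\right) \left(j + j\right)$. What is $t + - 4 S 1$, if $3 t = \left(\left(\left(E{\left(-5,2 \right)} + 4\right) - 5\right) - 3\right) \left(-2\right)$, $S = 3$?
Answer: $\frac{52}{3} \approx 17.333$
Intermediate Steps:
$E{\left(g,j \right)} = 4 g j$ ($E{\left(g,j \right)} = 2 g 2 j = 4 g j$)
$t = \frac{88}{3}$ ($t = \frac{\left(\left(\left(4 \left(-5\right) 2 + 4\right) - 5\right) - 3\right) \left(-2\right)}{3} = \frac{\left(\left(\left(-40 + 4\right) - 5\right) - 3\right) \left(-2\right)}{3} = \frac{\left(\left(-36 - 5\right) - 3\right) \left(-2\right)}{3} = \frac{\left(-41 - 3\right) \left(-2\right)}{3} = \frac{\left(-44\right) \left(-2\right)}{3} = \frac{1}{3} \cdot 88 = \frac{88}{3} \approx 29.333$)
$t + - 4 S 1 = \frac{88}{3} + \left(-4\right) 3 \cdot 1 = \frac{88}{3} - 12 = \frac{52}{3}$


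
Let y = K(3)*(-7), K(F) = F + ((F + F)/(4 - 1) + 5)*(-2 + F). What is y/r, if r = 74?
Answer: -35/37 ≈ -0.94595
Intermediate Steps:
K(F) = F + (-2 + F)*(5 + 2*F/3) (K(F) = F + ((2*F)/3 + 5)*(-2 + F) = F + ((2*F)*(1/3) + 5)*(-2 + F) = F + (2*F/3 + 5)*(-2 + F) = F + (5 + 2*F/3)*(-2 + F) = F + (-2 + F)*(5 + 2*F/3))
y = -70 (y = (-10 + (2/3)*3**2 + (14/3)*3)*(-7) = (-10 + (2/3)*9 + 14)*(-7) = (-10 + 6 + 14)*(-7) = 10*(-7) = -70)
y/r = -70/74 = -70*1/74 = -35/37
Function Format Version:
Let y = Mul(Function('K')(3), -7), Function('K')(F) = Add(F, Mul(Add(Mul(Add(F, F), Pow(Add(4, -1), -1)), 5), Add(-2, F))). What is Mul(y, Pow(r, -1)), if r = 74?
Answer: Rational(-35, 37) ≈ -0.94595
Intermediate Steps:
Function('K')(F) = Add(F, Mul(Add(-2, F), Add(5, Mul(Rational(2, 3), F)))) (Function('K')(F) = Add(F, Mul(Add(Mul(Mul(2, F), Pow(3, -1)), 5), Add(-2, F))) = Add(F, Mul(Add(Mul(Mul(2, F), Rational(1, 3)), 5), Add(-2, F))) = Add(F, Mul(Add(Mul(Rational(2, 3), F), 5), Add(-2, F))) = Add(F, Mul(Add(5, Mul(Rational(2, 3), F)), Add(-2, F))) = Add(F, Mul(Add(-2, F), Add(5, Mul(Rational(2, 3), F)))))
y = -70 (y = Mul(Add(-10, Mul(Rational(2, 3), Pow(3, 2)), Mul(Rational(14, 3), 3)), -7) = Mul(Add(-10, Mul(Rational(2, 3), 9), 14), -7) = Mul(Add(-10, 6, 14), -7) = Mul(10, -7) = -70)
Mul(y, Pow(r, -1)) = Mul(-70, Pow(74, -1)) = Mul(-70, Rational(1, 74)) = Rational(-35, 37)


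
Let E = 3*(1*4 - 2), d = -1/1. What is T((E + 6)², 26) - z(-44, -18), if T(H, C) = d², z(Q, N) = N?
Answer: 19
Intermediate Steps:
d = -1 (d = -1*1 = -1)
E = 6 (E = 3*(4 - 2) = 3*2 = 6)
T(H, C) = 1 (T(H, C) = (-1)² = 1)
T((E + 6)², 26) - z(-44, -18) = 1 - 1*(-18) = 1 + 18 = 19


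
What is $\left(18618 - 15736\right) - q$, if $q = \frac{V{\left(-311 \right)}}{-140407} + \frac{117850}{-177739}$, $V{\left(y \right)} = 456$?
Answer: $\frac{71939242959720}{24955799773} \approx 2882.7$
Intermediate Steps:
$q = - \frac{16628013934}{24955799773}$ ($q = \frac{456}{-140407} + \frac{117850}{-177739} = 456 \left(- \frac{1}{140407}\right) + 117850 \left(- \frac{1}{177739}\right) = - \frac{456}{140407} - \frac{117850}{177739} = - \frac{16628013934}{24955799773} \approx -0.6663$)
$\left(18618 - 15736\right) - q = \left(18618 - 15736\right) - - \frac{16628013934}{24955799773} = \left(18618 - 15736\right) + \frac{16628013934}{24955799773} = 2882 + \frac{16628013934}{24955799773} = \frac{71939242959720}{24955799773}$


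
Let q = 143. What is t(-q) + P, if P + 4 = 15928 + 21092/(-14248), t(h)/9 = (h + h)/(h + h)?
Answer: 56748073/3562 ≈ 15932.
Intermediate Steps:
t(h) = 9 (t(h) = 9*((h + h)/(h + h)) = 9*((2*h)/((2*h))) = 9*((2*h)*(1/(2*h))) = 9*1 = 9)
P = 56716015/3562 (P = -4 + (15928 + 21092/(-14248)) = -4 + (15928 + 21092*(-1/14248)) = -4 + (15928 - 5273/3562) = -4 + 56730263/3562 = 56716015/3562 ≈ 15923.)
t(-q) + P = 9 + 56716015/3562 = 56748073/3562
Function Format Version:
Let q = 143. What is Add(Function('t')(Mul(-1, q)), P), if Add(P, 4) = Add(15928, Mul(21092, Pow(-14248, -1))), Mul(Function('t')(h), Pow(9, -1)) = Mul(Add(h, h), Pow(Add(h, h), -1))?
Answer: Rational(56748073, 3562) ≈ 15932.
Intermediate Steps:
Function('t')(h) = 9 (Function('t')(h) = Mul(9, Mul(Add(h, h), Pow(Add(h, h), -1))) = Mul(9, Mul(Mul(2, h), Pow(Mul(2, h), -1))) = Mul(9, Mul(Mul(2, h), Mul(Rational(1, 2), Pow(h, -1)))) = Mul(9, 1) = 9)
P = Rational(56716015, 3562) (P = Add(-4, Add(15928, Mul(21092, Pow(-14248, -1)))) = Add(-4, Add(15928, Mul(21092, Rational(-1, 14248)))) = Add(-4, Add(15928, Rational(-5273, 3562))) = Add(-4, Rational(56730263, 3562)) = Rational(56716015, 3562) ≈ 15923.)
Add(Function('t')(Mul(-1, q)), P) = Add(9, Rational(56716015, 3562)) = Rational(56748073, 3562)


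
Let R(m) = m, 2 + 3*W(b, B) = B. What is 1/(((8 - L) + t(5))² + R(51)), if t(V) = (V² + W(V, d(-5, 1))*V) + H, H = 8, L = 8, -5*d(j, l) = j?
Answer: 9/9295 ≈ 0.00096826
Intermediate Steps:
d(j, l) = -j/5
W(b, B) = -⅔ + B/3
t(V) = 8 + V² - V/3 (t(V) = (V² + (-⅔ + (-⅕*(-5))/3)*V) + 8 = (V² + (-⅔ + (⅓)*1)*V) + 8 = (V² + (-⅔ + ⅓)*V) + 8 = (V² - V/3) + 8 = 8 + V² - V/3)
1/(((8 - L) + t(5))² + R(51)) = 1/(((8 - 1*8) + (8 + 5² - ⅓*5))² + 51) = 1/(((8 - 8) + (8 + 25 - 5/3))² + 51) = 1/((0 + 94/3)² + 51) = 1/((94/3)² + 51) = 1/(8836/9 + 51) = 1/(9295/9) = 9/9295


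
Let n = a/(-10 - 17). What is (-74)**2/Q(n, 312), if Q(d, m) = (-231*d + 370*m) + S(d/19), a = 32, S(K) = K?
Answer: 702297/14840284 ≈ 0.047324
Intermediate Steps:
n = -32/27 (n = 32/(-10 - 17) = 32/(-27) = -1/27*32 = -32/27 ≈ -1.1852)
Q(d, m) = 370*m - 4388*d/19 (Q(d, m) = (-231*d + 370*m) + d/19 = 370*m - 4388*d/19)
(-74)**2/Q(n, 312) = (-74)**2/(370*312 - 4388/19*(-32/27)) = 5476/(115440 + 140416/513) = 5476/(59361136/513) = 5476*(513/59361136) = 702297/14840284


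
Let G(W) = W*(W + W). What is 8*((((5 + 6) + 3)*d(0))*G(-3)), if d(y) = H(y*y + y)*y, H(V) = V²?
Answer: 0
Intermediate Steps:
G(W) = 2*W² (G(W) = W*(2*W) = 2*W²)
d(y) = y*(y + y²)² (d(y) = (y*y + y)²*y = (y² + y)²*y = (y + y²)²*y = y*(y + y²)²)
8*((((5 + 6) + 3)*d(0))*G(-3)) = 8*((((5 + 6) + 3)*(0³*(1 + 0)²))*(2*(-3)²)) = 8*(((11 + 3)*(0*1²))*(2*9)) = 8*((14*(0*1))*18) = 8*((14*0)*18) = 8*(0*18) = 8*0 = 0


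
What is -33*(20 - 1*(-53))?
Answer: -2409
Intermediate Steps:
-33*(20 - 1*(-53)) = -33*(20 + 53) = -33*73 = -2409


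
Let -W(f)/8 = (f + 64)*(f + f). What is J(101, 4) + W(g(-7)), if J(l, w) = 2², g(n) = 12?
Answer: -14588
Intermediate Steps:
J(l, w) = 4
W(f) = -16*f*(64 + f) (W(f) = -8*(f + 64)*(f + f) = -8*(64 + f)*2*f = -16*f*(64 + f))
J(101, 4) + W(g(-7)) = 4 - 16*12*(64 + 12) = 4 - 16*12*76 = 4 - 14592 = -14588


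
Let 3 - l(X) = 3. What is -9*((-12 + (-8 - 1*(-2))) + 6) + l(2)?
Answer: 108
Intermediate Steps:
l(X) = 0 (l(X) = 3 - 1*3 = 3 - 3 = 0)
-9*((-12 + (-8 - 1*(-2))) + 6) + l(2) = -9*((-12 + (-8 - 1*(-2))) + 6) + 0 = -9*((-12 + (-8 + 2)) + 6) + 0 = -9*((-12 - 6) + 6) + 0 = -9*(-18 + 6) + 0 = -9*(-12) + 0 = 108 + 0 = 108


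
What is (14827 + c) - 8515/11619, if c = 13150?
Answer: 325056248/11619 ≈ 27976.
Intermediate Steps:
(14827 + c) - 8515/11619 = (14827 + 13150) - 8515/11619 = 27977 - 8515*1/11619 = 27977 - 8515/11619 = 325056248/11619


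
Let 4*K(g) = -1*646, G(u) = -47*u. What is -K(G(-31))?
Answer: 323/2 ≈ 161.50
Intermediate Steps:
K(g) = -323/2 (K(g) = (-1*646)/4 = (1/4)*(-646) = -323/2)
-K(G(-31)) = -1*(-323/2) = 323/2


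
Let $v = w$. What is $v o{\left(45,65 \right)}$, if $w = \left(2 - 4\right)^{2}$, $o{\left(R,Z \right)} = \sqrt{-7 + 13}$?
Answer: $4 \sqrt{6} \approx 9.798$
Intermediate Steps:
$o{\left(R,Z \right)} = \sqrt{6}$
$w = 4$ ($w = \left(-2\right)^{2} = 4$)
$v = 4$
$v o{\left(45,65 \right)} = 4 \sqrt{6}$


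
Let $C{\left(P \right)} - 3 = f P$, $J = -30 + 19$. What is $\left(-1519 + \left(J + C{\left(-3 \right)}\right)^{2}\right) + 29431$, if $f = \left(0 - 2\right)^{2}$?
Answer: $28312$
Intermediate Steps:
$J = -11$
$f = 4$ ($f = \left(-2\right)^{2} = 4$)
$C{\left(P \right)} = 3 + 4 P$
$\left(-1519 + \left(J + C{\left(-3 \right)}\right)^{2}\right) + 29431 = \left(-1519 + \left(-11 + \left(3 + 4 \left(-3\right)\right)\right)^{2}\right) + 29431 = \left(-1519 + \left(-11 + \left(3 - 12\right)\right)^{2}\right) + 29431 = \left(-1519 + \left(-11 - 9\right)^{2}\right) + 29431 = \left(-1519 + \left(-20\right)^{2}\right) + 29431 = \left(-1519 + 400\right) + 29431 = -1119 + 29431 = 28312$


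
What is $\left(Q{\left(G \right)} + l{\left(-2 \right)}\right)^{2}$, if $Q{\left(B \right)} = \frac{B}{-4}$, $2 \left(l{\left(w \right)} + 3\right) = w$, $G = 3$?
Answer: $\frac{361}{16} \approx 22.563$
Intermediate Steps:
$l{\left(w \right)} = -3 + \frac{w}{2}$
$Q{\left(B \right)} = - \frac{B}{4}$ ($Q{\left(B \right)} = B \left(- \frac{1}{4}\right) = - \frac{B}{4}$)
$\left(Q{\left(G \right)} + l{\left(-2 \right)}\right)^{2} = \left(\left(- \frac{1}{4}\right) 3 + \left(-3 + \frac{1}{2} \left(-2\right)\right)\right)^{2} = \left(- \frac{3}{4} - 4\right)^{2} = \left(- \frac{19}{4}\right)^{2} = \frac{361}{16}$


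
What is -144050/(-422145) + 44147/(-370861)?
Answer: 53108537/239018499 ≈ 0.22219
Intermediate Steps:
-144050/(-422145) + 44147/(-370861) = -144050*(-1/422145) + 44147*(-1/370861) = 28810/84429 - 337/2831 = 53108537/239018499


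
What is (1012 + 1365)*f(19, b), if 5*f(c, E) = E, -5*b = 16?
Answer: -38032/25 ≈ -1521.3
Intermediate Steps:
b = -16/5 (b = -⅕*16 = -16/5 ≈ -3.2000)
f(c, E) = E/5
(1012 + 1365)*f(19, b) = (1012 + 1365)*((⅕)*(-16/5)) = 2377*(-16/25) = -38032/25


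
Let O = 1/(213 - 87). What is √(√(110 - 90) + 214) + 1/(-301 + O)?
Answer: -126/37925 + √(214 + 2*√5) ≈ 14.777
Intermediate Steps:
O = 1/126 ≈ 0.0079365
√(√(110 - 90) + 214) + 1/(-301 + O) = √(√(110 - 90) + 214) + 1/(-301 + 1/126) = √(√20 + 214) + 1/(-37925/126) = √(2*√5 + 214) - 126/37925 = √(214 + 2*√5) - 126/37925 = -126/37925 + √(214 + 2*√5)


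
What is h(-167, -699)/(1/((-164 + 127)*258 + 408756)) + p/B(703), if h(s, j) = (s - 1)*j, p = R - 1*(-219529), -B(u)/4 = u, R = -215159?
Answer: 3469122125165/74 ≈ 4.6880e+10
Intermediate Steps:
B(u) = -4*u
p = 4370 (p = -215159 - 1*(-219529) = -215159 + 219529 = 4370)
h(s, j) = j*(-1 + s) (h(s, j) = (-1 + s)*j = j*(-1 + s))
h(-167, -699)/(1/((-164 + 127)*258 + 408756)) + p/B(703) = (-699*(-1 - 167))/(1/((-164 + 127)*258 + 408756)) + 4370/((-4*703)) = (-699*(-168))/(1/(-37*258 + 408756)) + 4370/(-2812) = 117432/(1/(-9546 + 408756)) + 4370*(-1/2812) = 117432/(1/399210) - 115/74 = 117432*399210 - 115/74 = 46880028720 - 115/74 = 3469122125165/74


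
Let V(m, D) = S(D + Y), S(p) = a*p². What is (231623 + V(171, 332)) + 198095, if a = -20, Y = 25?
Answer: -2119262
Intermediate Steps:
S(p) = -20*p²
V(m, D) = -20*(25 + D)² (V(m, D) = -20*(D + 25)² = -20*(25 + D)²)
(231623 + V(171, 332)) + 198095 = (231623 - 20*(25 + 332)²) + 198095 = (231623 - 20*357²) + 198095 = (231623 - 20*127449) + 198095 = (231623 - 2548980) + 198095 = -2317357 + 198095 = -2119262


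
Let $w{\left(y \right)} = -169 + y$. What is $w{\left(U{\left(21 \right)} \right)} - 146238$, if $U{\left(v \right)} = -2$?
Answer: $-146409$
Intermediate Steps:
$w{\left(U{\left(21 \right)} \right)} - 146238 = \left(-169 - 2\right) - 146238 = -171 - 146238 = -146409$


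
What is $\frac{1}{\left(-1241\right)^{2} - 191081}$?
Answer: $\frac{1}{1349000} \approx 7.4129 \cdot 10^{-7}$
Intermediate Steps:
$\frac{1}{\left(-1241\right)^{2} - 191081} = \frac{1}{1540081 - 191081} = \frac{1}{1349000}$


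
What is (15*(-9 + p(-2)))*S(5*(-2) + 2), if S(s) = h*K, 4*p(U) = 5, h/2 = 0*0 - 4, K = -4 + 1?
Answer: -2790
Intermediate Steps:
K = -3
h = -8 (h = 2*(0*0 - 4) = 2*(0 - 4) = 2*(-4) = -8)
p(U) = 5/4 (p(U) = (¼)*5 = 5/4)
S(s) = 24 (S(s) = -8*(-3) = 24)
(15*(-9 + p(-2)))*S(5*(-2) + 2) = (15*(-9 + 5/4))*24 = (15*(-31/4))*24 = -465/4*24 = -2790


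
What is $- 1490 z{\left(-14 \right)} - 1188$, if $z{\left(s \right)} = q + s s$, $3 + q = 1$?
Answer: $-290248$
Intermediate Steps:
$q = -2$ ($q = -3 + 1 = -2$)
$z{\left(s \right)} = -2 + s^{2}$ ($z{\left(s \right)} = -2 + s s = -2 + s^{2}$)
$- 1490 z{\left(-14 \right)} - 1188 = - 1490 \left(-2 + \left(-14\right)^{2}\right) - 1188 = - 1490 \left(-2 + 196\right) - 1188 = \left(-1490\right) 194 - 1188 = -289060 - 1188 = -290248$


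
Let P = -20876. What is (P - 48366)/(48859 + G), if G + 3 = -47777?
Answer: -69242/1079 ≈ -64.172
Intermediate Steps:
G = -47780 (G = -3 - 47777 = -47780)
(P - 48366)/(48859 + G) = (-20876 - 48366)/(48859 - 47780) = -69242/1079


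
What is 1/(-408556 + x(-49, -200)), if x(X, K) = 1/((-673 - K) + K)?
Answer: -673/274958189 ≈ -2.4476e-6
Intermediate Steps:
x(X, K) = -1/673 (x(X, K) = 1/(-673) = -1/673)
1/(-408556 + x(-49, -200)) = 1/(-408556 - 1/673) = 1/(-274958189/673) = -673/274958189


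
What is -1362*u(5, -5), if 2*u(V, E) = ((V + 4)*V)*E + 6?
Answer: 149139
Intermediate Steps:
u(V, E) = 3 + E*V*(4 + V)/2 (u(V, E) = (((V + 4)*V)*E + 6)/2 = (((4 + V)*V)*E + 6)/2 = ((V*(4 + V))*E + 6)/2 = (E*V*(4 + V) + 6)/2 = (6 + E*V*(4 + V))/2 = 3 + E*V*(4 + V)/2)
-1362*u(5, -5) = -1362*(3 + (1/2)*(-5)*5**2 + 2*(-5)*5) = -1362*(3 + (1/2)*(-5)*25 - 50) = -1362*(3 - 125/2 - 50) = -1362*(-219/2) = 149139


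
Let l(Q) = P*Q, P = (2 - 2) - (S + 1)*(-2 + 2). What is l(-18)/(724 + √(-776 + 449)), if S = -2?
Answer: 0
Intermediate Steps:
P = 0 (P = (2 - 2) - (-2 + 1)*(-2 + 2) = 0 - (-1)*0 = 0 - 1*0 = 0 + 0 = 0)
l(Q) = 0 (l(Q) = 0*Q = 0)
l(-18)/(724 + √(-776 + 449)) = 0/(724 + √(-776 + 449)) = 0/(724 + √(-327)) = 0/(724 + I*√327) = 0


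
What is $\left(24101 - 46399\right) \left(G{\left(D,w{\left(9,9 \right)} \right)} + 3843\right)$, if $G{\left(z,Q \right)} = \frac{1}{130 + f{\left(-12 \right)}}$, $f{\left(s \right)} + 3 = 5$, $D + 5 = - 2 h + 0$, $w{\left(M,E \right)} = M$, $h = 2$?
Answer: $- \frac{5655631273}{66} \approx -8.5691 \cdot 10^{7}$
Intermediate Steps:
$D = -9$ ($D = -5 + \left(\left(-2\right) 2 + 0\right) = -5 + \left(-4 + 0\right) = -5 - 4 = -9$)
$f{\left(s \right)} = 2$ ($f{\left(s \right)} = -3 + 5 = 2$)
$G{\left(z,Q \right)} = \frac{1}{132}$ ($G{\left(z,Q \right)} = \frac{1}{130 + 2} = \frac{1}{132}$)
$\left(24101 - 46399\right) \left(G{\left(D,w{\left(9,9 \right)} \right)} + 3843\right) = \left(24101 - 46399\right) \left(\frac{1}{132} + 3843\right) = \left(-22298\right) \frac{507277}{132} = - \frac{5655631273}{66}$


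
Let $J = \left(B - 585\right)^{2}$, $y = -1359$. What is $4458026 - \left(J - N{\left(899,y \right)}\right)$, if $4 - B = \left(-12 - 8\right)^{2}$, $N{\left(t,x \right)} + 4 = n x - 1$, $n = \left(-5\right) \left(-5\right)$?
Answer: $3461685$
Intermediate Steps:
$n = 25$
$N{\left(t,x \right)} = -5 + 25 x$ ($N{\left(t,x \right)} = -4 + \left(25 x - 1\right) = -4 + \left(-1 + 25 x\right) = -5 + 25 x$)
$B = -396$ ($B = 4 - \left(-12 - 8\right)^{2} = 4 - \left(-20\right)^{2} = 4 - 400 = -396$)
$J = 962361$ ($J = \left(-396 - 585\right)^{2} = \left(-981\right)^{2} = 962361$)
$4458026 - \left(J - N{\left(899,y \right)}\right) = 4458026 + \left(\left(-5 + 25 \left(-1359\right)\right) - 962361\right) = 4458026 - 996341 = 3461685$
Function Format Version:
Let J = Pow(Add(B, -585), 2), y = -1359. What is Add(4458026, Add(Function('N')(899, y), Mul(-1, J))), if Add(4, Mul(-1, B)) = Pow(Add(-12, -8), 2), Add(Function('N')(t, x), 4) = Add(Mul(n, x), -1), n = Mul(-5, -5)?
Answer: 3461685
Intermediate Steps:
n = 25
Function('N')(t, x) = Add(-5, Mul(25, x)) (Function('N')(t, x) = Add(-4, Add(Mul(25, x), -1)) = Add(-4, Add(-1, Mul(25, x))) = Add(-5, Mul(25, x)))
B = -396 (B = Add(4, Mul(-1, Pow(Add(-12, -8), 2))) = Add(4, Mul(-1, Pow(-20, 2))) = Add(4, Mul(-1, 400)) = Add(4, -400) = -396)
J = 962361 (J = Pow(Add(-396, -585), 2) = Pow(-981, 2) = 962361)
Add(4458026, Add(Function('N')(899, y), Mul(-1, J))) = Add(4458026, Add(Add(-5, Mul(25, -1359)), Mul(-1, 962361))) = Add(4458026, Add(Add(-5, -33975), -962361)) = Add(4458026, Add(-33980, -962361)) = Add(4458026, -996341) = 3461685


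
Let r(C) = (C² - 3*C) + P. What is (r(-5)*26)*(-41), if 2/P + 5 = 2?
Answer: -125788/3 ≈ -41929.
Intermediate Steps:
P = -⅔ (P = 2/(-5 + 2) = 2/(-3) = 2*(-⅓) = -⅔ ≈ -0.66667)
r(C) = -⅔ + C² - 3*C (r(C) = (C² - 3*C) - ⅔ = -⅔ + C² - 3*C)
(r(-5)*26)*(-41) = ((-⅔ + (-5)² - 3*(-5))*26)*(-41) = ((-⅔ + 25 + 15)*26)*(-41) = ((118/3)*26)*(-41) = (3068/3)*(-41) = -125788/3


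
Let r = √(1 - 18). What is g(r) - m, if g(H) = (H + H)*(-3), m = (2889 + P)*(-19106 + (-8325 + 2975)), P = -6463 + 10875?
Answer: 178553256 - 6*I*√17 ≈ 1.7855e+8 - 24.739*I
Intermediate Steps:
P = 4412
r = I*√17 (r = √(-17) = I*√17 ≈ 4.1231*I)
m = -178553256 (m = (2889 + 4412)*(-19106 + (-8325 + 2975)) = 7301*(-19106 - 5350) = 7301*(-24456) = -178553256)
g(H) = -6*H (g(H) = (2*H)*(-3) = -6*H)
g(r) - m = -6*I*√17 - 1*(-178553256) = -6*I*√17 + 178553256 = 178553256 - 6*I*√17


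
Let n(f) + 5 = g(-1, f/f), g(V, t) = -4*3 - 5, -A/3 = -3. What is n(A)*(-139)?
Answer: 3058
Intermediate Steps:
A = 9 (A = -3*(-3) = 9)
g(V, t) = -17 (g(V, t) = -12 - 5 = -17)
n(f) = -22 (n(f) = -5 - 17 = -22)
n(A)*(-139) = -22*(-139) = 3058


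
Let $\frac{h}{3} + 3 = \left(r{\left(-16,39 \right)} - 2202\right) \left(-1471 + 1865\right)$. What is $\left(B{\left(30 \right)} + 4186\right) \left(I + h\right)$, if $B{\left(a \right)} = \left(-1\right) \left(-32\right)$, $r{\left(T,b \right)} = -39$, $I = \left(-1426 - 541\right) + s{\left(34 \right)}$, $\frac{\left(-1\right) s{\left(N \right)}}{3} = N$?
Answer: $-11181664920$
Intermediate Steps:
$s{\left(N \right)} = - 3 N$
$I = -2069$ ($I = \left(-1426 - 541\right) - 102 = -1967 - 102 = -2069$)
$B{\left(a \right)} = 32$
$h = -2648871$ ($h = -9 + 3 \left(-39 - 2202\right) \left(-1471 + 1865\right) = -9 + 3 \left(\left(-2241\right) 394\right) = -9 + 3 \left(-882954\right) = -9 - 2648862 = -2648871$)
$\left(B{\left(30 \right)} + 4186\right) \left(I + h\right) = \left(32 + 4186\right) \left(-2069 - 2648871\right) = 4218 \left(-2650940\right) = -11181664920$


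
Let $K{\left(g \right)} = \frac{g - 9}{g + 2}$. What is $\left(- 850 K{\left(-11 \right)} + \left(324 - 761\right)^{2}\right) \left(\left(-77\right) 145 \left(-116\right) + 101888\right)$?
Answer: $\frac{792450628396}{3} \approx 2.6415 \cdot 10^{11}$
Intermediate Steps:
$K{\left(g \right)} = \frac{-9 + g}{2 + g}$
$\left(- 850 K{\left(-11 \right)} + \left(324 - 761\right)^{2}\right) \left(\left(-77\right) 145 \left(-116\right) + 101888\right) = \left(- 850 \frac{-9 - 11}{2 - 11} + \left(324 - 761\right)^{2}\right) \left(\left(-77\right) 145 \left(-116\right) + 101888\right) = \left(- 850 \frac{1}{-9} \left(-20\right) + \left(-437\right)^{2}\right) \left(\left(-11165\right) \left(-116\right) + 101888\right) = \left(- 850 \left(\left(- \frac{1}{9}\right) \left(-20\right)\right) + 190969\right) \left(1295140 + 101888\right) = \left(\left(-850\right) \frac{20}{9} + 190969\right) 1397028 = \left(- \frac{17000}{9} + 190969\right) 1397028 = \frac{1701721}{9} \cdot 1397028 = \frac{792450628396}{3}$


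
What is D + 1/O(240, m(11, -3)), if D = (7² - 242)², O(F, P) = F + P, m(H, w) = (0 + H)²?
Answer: 13446890/361 ≈ 37249.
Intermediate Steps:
m(H, w) = H²
D = 37249 (D = (49 - 242)² = (-193)² = 37249)
D + 1/O(240, m(11, -3)) = 37249 + 1/(240 + 11²) = 37249 + 1/(240 + 121) = 37249 + 1/361 = 13446890/361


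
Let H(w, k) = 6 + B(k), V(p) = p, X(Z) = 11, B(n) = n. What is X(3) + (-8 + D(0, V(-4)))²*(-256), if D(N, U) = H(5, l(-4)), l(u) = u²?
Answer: -50165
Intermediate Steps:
H(w, k) = 6 + k
D(N, U) = 22 (D(N, U) = 6 + (-4)² = 6 + 16 = 22)
X(3) + (-8 + D(0, V(-4)))²*(-256) = 11 + (-8 + 22)²*(-256) = 11 + 14²*(-256) = 11 + 196*(-256) = 11 - 50176 = -50165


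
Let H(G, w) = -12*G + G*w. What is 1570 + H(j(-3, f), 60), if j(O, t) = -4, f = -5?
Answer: 1378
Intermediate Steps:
1570 + H(j(-3, f), 60) = 1570 - 4*(-12 + 60) = 1570 - 4*48 = 1570 - 192 = 1378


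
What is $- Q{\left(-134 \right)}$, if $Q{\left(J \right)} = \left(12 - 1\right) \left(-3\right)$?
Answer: $33$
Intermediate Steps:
$Q{\left(J \right)} = -33$ ($Q{\left(J \right)} = 11 \left(-3\right) = -33$)
$- Q{\left(-134 \right)} = \left(-1\right) \left(-33\right) = 33$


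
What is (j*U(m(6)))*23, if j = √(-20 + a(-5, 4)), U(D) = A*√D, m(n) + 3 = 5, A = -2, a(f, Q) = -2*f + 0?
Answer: -92*I*√5 ≈ -205.72*I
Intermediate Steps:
a(f, Q) = -2*f
m(n) = 2 (m(n) = -3 + 5 = 2)
U(D) = -2*√D
j = I*√10 (j = √(-20 - 2*(-5)) = √(-20 + 10) = √(-10) = I*√10 ≈ 3.1623*I)
(j*U(m(6)))*23 = ((I*√10)*(-2*√2))*23 = -4*I*√5*23 = -92*I*√5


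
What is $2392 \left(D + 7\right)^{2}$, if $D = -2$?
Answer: $59800$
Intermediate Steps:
$2392 \left(D + 7\right)^{2} = 2392 \left(-2 + 7\right)^{2} = 2392 \cdot 5^{2} = 2392 \cdot 25 = 59800$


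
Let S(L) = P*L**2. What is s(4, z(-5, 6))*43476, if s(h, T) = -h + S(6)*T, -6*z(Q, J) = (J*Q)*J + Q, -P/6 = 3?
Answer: -868824384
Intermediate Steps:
P = -18 (P = -6*3 = -18)
S(L) = -18*L**2
z(Q, J) = -Q/6 - Q*J**2/6 (z(Q, J) = -((J*Q)*J + Q)/6 = -(Q*J**2 + Q)/6 = -(Q + Q*J**2)/6 = -Q/6 - Q*J**2/6)
s(h, T) = -h - 648*T (s(h, T) = -h + (-18*6**2)*T = -h + (-18*36)*T = -h - 648*T)
s(4, z(-5, 6))*43476 = (-1*4 - (-108)*(-5)*(1 + 6**2))*43476 = (-4 - (-108)*(-5)*(1 + 36))*43476 = (-4 - (-108)*(-5)*37)*43476 = (-4 - 648*185/6)*43476 = (-4 - 19980)*43476 = -19984*43476 = -868824384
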